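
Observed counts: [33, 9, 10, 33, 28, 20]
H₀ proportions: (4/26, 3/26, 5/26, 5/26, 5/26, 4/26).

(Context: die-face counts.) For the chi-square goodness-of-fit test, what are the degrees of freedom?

degrees of freedom = 5

df = k − 1 = 6 − 1 = 5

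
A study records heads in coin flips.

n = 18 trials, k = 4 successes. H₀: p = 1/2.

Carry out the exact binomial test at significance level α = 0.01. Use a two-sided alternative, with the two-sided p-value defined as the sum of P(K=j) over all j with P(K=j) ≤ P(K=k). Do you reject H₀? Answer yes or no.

Exact binomial: n=18, k=4, p₀=1/2=0.5000
P(X=j) = C(n,j)·p₀^j·(1−p₀)^(n−j); p = Σ P(X=j) over j with P(X=j) ≤ P(X=4)
p-value (two-sided) = 0.03088
At α=0.01: p ≥ α → fail to reject H₀

reject H₀: no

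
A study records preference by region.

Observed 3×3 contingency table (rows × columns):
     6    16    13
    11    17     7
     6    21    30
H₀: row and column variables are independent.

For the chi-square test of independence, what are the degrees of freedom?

degrees of freedom = 4

df = (r−1)(c−1) = (3−1)·(3−1) = 4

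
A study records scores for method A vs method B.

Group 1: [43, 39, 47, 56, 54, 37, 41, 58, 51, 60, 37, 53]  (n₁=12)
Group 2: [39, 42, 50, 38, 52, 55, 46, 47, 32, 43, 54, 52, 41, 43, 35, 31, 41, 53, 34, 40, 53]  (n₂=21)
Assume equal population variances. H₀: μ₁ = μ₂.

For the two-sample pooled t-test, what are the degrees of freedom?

df = n₁ + n₂ − 2 = 12 + 21 − 2 = 31

degrees of freedom = 31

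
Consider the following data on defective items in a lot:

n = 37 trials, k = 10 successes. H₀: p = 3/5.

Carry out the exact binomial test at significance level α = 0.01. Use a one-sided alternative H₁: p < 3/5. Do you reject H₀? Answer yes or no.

Exact binomial: n=37, k=10, p₀=3/5=0.6000
P(X≤10) from Σ C(n,i)·p₀^i·(1−p₀)^(n−i)
p-value (one-sided, H₁ less) = 0.00005
At α=0.01: p < α → reject H₀

reject H₀: yes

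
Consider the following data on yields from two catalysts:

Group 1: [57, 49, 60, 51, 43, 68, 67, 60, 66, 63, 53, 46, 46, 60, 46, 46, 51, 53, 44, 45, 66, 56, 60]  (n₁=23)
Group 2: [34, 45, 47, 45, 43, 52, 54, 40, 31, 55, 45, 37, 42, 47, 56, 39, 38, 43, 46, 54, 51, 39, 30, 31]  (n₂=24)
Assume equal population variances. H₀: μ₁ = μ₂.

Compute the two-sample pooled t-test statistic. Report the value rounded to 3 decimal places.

x̄₁=54.609, s₁=8.217, n₁=23
x̄₂=43.500, s₂=7.768, n₂=24
s_p² = [22·8.217² + 23·7.768²]/45 = 63.8551
SE = √(s_p²·(1/23+1/24)) = 2.3317
t = (54.609−43.500)/2.3317 = 4.7642
df = 45

test statistic = 4.764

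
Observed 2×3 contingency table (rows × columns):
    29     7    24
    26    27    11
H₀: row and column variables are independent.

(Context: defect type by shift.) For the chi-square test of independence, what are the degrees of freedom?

df = (r−1)(c−1) = (2−1)·(3−1) = 2

degrees of freedom = 2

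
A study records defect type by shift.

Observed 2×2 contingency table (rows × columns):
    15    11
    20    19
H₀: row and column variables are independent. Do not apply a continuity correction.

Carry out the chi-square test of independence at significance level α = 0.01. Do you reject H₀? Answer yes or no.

Row totals [26, 39], col totals [35, 30], n=65
χ² = (15−14.00)²/14.00 + (11−12.00)²/12.00 + (20−21.00)²/21.00 + (19−18.00)²/18.00 = 0.2579
df = 1
p-value (upper-tail) = 0.61154
At α=0.01: p ≥ α → fail to reject H₀

reject H₀: no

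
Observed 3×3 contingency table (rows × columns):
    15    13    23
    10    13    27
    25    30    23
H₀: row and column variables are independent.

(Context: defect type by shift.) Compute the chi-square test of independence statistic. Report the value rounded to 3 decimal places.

Row totals [51, 50, 78], col totals [50, 56, 73], n=179
χ² = (15−14.25)²/14.25 + (13−15.96)²/15.96 + (23−20.80)²/20.80 + (10−13.97)²/13.97 + (13−15.64)²/15.64 + (27−20.39)²/20.39 + (25−21.79)²/21.79 + (30−24.40)²/24.40 + (23−31.81)²/31.81 = 8.7329
df = 4

test statistic = 8.733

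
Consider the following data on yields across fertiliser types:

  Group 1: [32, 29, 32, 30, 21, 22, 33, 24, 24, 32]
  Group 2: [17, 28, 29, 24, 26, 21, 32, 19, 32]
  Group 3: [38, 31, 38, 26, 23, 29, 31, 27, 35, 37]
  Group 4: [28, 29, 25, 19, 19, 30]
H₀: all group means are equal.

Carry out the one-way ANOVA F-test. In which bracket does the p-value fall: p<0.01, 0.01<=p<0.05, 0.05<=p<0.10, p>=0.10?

Group means [27.90, 25.33, 31.50, 25.00], grand mean 27.771
SSB = Σnᵢ(x̄ᵢ−x̄)² = 238.771; SSW = ΣΣ(x−x̄ᵢ)² = 813.400
MSB = 238.771/3 = 79.5905; MSW = 813.400/31 = 26.2387
F = MSB/MSW = 3.0333
df = (3, 31)
p-value (upper-tail) = 0.04392
→ bracket: 0.01<=p<0.05

p-value bracket: 0.01<=p<0.05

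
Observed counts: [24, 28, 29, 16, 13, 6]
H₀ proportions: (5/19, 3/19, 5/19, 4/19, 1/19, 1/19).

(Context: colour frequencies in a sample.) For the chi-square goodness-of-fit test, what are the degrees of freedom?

df = k − 1 = 6 − 1 = 5

degrees of freedom = 5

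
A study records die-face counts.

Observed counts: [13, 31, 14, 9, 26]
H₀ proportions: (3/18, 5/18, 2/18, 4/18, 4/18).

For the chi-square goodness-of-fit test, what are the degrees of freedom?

df = k − 1 = 5 − 1 = 4

degrees of freedom = 4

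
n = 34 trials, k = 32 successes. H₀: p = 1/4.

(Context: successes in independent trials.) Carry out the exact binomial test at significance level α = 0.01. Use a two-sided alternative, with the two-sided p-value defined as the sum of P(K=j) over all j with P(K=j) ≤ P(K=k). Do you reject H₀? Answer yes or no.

Exact binomial: n=34, k=32, p₀=1/4=0.2500
P(X=j) = C(n,j)·p₀^j·(1−p₀)^(n−j); p = Σ P(X=j) over j with P(X=j) ≤ P(X=32)
p-value (two-sided) = 0.00000
At α=0.01: p < α → reject H₀

reject H₀: yes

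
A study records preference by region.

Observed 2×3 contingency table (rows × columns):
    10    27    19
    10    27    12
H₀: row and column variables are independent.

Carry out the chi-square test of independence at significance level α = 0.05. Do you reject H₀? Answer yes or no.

reject H₀: no

Row totals [56, 49], col totals [20, 54, 31], n=105
χ² = (10−10.67)²/10.67 + (27−28.80)²/28.80 + (19−16.53)²/16.53 + (10−9.33)²/9.33 + (27−25.20)²/25.20 + (12−14.47)²/14.47 = 1.1190
df = 2
p-value (upper-tail) = 0.57151
At α=0.05: p ≥ α → fail to reject H₀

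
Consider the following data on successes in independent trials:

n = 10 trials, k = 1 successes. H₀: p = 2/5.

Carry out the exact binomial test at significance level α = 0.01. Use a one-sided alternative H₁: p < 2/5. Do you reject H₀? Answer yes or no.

Exact binomial: n=10, k=1, p₀=2/5=0.4000
P(X≤1) from Σ C(n,i)·p₀^i·(1−p₀)^(n−i)
p-value (one-sided, H₁ less) = 0.04636
At α=0.01: p ≥ α → fail to reject H₀

reject H₀: no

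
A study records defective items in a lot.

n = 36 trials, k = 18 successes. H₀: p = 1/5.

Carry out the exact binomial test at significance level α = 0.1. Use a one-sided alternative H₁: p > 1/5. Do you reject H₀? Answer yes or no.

reject H₀: yes

Exact binomial: n=36, k=18, p₀=1/5=0.2000
P(X≥18) from Σ C(n,i)·p₀^i·(1−p₀)^(n−i)
p-value (one-sided, H₁ greater) = 0.00006
At α=0.1: p < α → reject H₀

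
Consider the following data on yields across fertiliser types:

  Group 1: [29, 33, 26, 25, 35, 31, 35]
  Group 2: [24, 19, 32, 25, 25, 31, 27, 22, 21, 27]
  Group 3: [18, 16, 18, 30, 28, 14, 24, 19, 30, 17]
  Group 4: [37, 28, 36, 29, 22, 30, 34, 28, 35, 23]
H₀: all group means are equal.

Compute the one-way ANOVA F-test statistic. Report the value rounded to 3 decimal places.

test statistic = 6.973

Group means [30.57, 25.30, 21.40, 30.20], grand mean 26.568
SSB = Σnᵢ(x̄ᵢ−x̄)² = 527.267; SSW = ΣΣ(x−x̄ᵢ)² = 831.814
MSB = 527.267/3 = 175.7556; MSW = 831.814/33 = 25.2065
F = MSB/MSW = 6.9726
df = (3, 33)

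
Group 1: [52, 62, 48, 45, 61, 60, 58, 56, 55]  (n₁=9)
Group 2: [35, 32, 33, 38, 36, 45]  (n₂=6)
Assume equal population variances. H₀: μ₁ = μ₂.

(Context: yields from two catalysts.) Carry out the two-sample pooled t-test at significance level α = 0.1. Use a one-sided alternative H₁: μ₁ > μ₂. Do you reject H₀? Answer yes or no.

x̄₁=55.222, s₁=5.890, n₁=9
x̄₂=36.500, s₂=4.680, n₂=6
s_p² = [8·5.890² + 5·4.680²]/13 = 29.7735
SE = √(s_p²·(1/9+1/6)) = 2.8758
t = (55.222−36.500)/2.8758 = 6.5102
df = 13
p-value (one-sided, H₁ greater) = 0.00001
At α=0.1: p < α → reject H₀

reject H₀: yes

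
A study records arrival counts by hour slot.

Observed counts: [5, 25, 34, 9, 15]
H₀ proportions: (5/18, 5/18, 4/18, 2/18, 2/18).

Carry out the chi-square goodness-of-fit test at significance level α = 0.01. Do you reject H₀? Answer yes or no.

n = 88; E_i = n·p_i = [24.44, 24.44, 19.56, 9.78, 9.78]
χ² = (5−24.44)²/24.44 + (25−24.44)²/24.44 + (34−19.56)²/19.56 + (9−9.78)²/9.78 + (15−9.78)²/9.78 = 29.0000
df = 4
p-value (upper-tail) = 0.00001
At α=0.01: p < α → reject H₀

reject H₀: yes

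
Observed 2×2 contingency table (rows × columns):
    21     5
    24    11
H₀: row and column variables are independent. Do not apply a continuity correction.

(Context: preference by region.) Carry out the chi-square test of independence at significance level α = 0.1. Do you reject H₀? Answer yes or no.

Row totals [26, 35], col totals [45, 16], n=61
χ² = (21−19.18)²/19.18 + (5−6.82)²/6.82 + (24−25.82)²/25.82 + (11−9.18)²/9.18 = 1.1471
df = 1
p-value (upper-tail) = 0.28416
At α=0.1: p ≥ α → fail to reject H₀

reject H₀: no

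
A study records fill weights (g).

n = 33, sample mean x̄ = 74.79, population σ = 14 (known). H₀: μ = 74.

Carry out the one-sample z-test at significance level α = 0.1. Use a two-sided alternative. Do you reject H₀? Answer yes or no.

SE = σ/√n = 14/√33 = 2.4371
z = (x̄−μ₀)/SE = (74.79−74)/2.4371 = 0.3242
p-value (two-sided) = 0.74582
At α=0.1: p ≥ α → fail to reject H₀

reject H₀: no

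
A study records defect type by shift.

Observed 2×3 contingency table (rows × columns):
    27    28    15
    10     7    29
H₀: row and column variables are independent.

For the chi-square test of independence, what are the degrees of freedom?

df = (r−1)(c−1) = (2−1)·(3−1) = 2

degrees of freedom = 2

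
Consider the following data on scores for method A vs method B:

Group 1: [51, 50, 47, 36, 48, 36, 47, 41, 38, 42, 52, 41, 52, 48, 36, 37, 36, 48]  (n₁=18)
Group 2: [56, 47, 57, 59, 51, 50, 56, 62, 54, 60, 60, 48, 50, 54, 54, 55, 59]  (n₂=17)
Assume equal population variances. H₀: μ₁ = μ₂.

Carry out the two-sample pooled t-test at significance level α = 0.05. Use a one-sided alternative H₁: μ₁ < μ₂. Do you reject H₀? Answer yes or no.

x̄₁=43.667, s₁=6.136, n₁=18
x̄₂=54.824, s₂=4.461, n₂=17
s_p² = [17·6.136² + 16·4.461²]/33 = 29.0446
SE = √(s_p²·(1/18+1/17)) = 1.8227
t = (43.667−54.824)/1.8227 = -6.1212
df = 33
p-value (one-sided, H₁ less) = 0.00000
At α=0.05: p < α → reject H₀

reject H₀: yes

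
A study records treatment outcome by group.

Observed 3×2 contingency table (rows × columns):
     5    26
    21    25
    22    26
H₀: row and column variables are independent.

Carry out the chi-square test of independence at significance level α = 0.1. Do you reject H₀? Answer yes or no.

reject H₀: yes

Row totals [31, 46, 48], col totals [48, 77], n=125
χ² = (5−11.90)²/11.90 + (26−19.10)²/19.10 + (21−17.66)²/17.66 + (25−28.34)²/28.34 + (22−18.43)²/18.43 + (26−29.57)²/29.57 = 8.6442
df = 2
p-value (upper-tail) = 0.01327
At α=0.1: p < α → reject H₀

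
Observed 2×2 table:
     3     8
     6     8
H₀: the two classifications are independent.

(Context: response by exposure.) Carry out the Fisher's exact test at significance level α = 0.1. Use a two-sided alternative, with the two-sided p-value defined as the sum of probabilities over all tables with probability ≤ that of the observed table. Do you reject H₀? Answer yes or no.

Margins: r₁=11, r₂=14, c₁=9, c₂=16, n=25
p_obs = C(11,3)·C(14,6)/C(25,9); sum pmf over tables with pmf ≤ p_obs
p-value (two-sided) = 0.67662
At α=0.1: p ≥ α → fail to reject H₀

reject H₀: no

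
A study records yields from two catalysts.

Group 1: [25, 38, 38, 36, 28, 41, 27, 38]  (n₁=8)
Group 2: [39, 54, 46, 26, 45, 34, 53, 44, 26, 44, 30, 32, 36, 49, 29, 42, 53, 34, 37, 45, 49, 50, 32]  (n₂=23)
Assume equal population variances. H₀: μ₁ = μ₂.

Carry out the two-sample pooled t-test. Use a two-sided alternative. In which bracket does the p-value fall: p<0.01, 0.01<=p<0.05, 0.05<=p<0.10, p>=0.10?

x̄₁=33.875, s₁=6.175, n₁=8
x̄₂=40.391, s₂=8.928, n₂=23
s_p² = [7·6.175² + 22·8.928²]/29 = 69.6674
SE = √(s_p²·(1/8+1/23)) = 3.4260
t = (33.875−40.391)/3.4260 = -1.9020
df = 29
p-value (two-sided) = 0.06714
→ bracket: 0.05<=p<0.10

p-value bracket: 0.05<=p<0.10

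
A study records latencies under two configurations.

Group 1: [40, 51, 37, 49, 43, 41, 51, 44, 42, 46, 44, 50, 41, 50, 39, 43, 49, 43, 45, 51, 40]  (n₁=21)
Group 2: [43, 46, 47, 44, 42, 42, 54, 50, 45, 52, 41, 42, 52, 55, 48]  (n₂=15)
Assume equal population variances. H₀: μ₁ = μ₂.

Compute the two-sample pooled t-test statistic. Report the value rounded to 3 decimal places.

test statistic = -1.395

x̄₁=44.714, s₁=4.440, n₁=21
x̄₂=46.867, s₂=4.734, n₂=15
s_p² = [20·4.440² + 14·4.734²]/34 = 20.8241
SE = √(s_p²·(1/21+1/15)) = 1.5427
t = (44.714−46.867)/1.5427 = -1.3952
df = 34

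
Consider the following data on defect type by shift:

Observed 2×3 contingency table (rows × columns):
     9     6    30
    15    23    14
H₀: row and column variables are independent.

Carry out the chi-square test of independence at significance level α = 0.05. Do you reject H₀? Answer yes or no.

Row totals [45, 52], col totals [24, 29, 44], n=97
χ² = (9−11.13)²/11.13 + (6−13.45)²/13.45 + (30−20.41)²/20.41 + (15−12.87)²/12.87 + (23−15.55)²/15.55 + (14−23.59)²/23.59 = 16.8664
df = 2
p-value (upper-tail) = 0.00022
At α=0.05: p < α → reject H₀

reject H₀: yes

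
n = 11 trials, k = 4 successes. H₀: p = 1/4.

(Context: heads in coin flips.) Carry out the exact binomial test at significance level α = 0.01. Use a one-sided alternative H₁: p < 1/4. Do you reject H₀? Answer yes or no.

reject H₀: no

Exact binomial: n=11, k=4, p₀=1/4=0.2500
P(X≤4) from Σ C(n,i)·p₀^i·(1−p₀)^(n−i)
p-value (one-sided, H₁ less) = 0.88537
At α=0.01: p ≥ α → fail to reject H₀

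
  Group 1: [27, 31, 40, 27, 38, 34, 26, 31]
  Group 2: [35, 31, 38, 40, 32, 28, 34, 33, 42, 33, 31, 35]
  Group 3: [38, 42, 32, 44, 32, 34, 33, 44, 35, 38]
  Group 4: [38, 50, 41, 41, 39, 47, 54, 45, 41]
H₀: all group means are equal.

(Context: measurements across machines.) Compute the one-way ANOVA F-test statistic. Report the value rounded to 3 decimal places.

test statistic = 10.789

Group means [31.75, 34.33, 37.20, 44.00], grand mean 36.769
SSB = Σnᵢ(x̄ᵢ−x̄)² = 745.156; SSW = ΣΣ(x−x̄ᵢ)² = 805.767
MSB = 745.156/3 = 248.3855; MSW = 805.767/35 = 23.0219
F = MSB/MSW = 10.7891
df = (3, 35)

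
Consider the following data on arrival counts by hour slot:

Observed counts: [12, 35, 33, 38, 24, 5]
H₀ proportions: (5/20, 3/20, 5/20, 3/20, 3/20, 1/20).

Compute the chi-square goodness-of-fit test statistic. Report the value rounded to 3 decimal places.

n = 147; E_i = n·p_i = [36.75, 22.05, 36.75, 22.05, 22.05, 7.35]
χ² = (12−36.75)²/36.75 + (35−22.05)²/22.05 + (33−36.75)²/36.75 + (38−22.05)²/22.05 + (24−22.05)²/22.05 + (5−7.35)²/7.35 = 37.1179
df = 5

test statistic = 37.118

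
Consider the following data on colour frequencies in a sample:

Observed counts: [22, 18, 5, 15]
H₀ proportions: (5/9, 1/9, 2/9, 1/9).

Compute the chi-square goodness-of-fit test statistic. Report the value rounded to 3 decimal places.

test statistic = 38.745

n = 60; E_i = n·p_i = [33.33, 6.67, 13.33, 6.67]
χ² = (22−33.33)²/33.33 + (18−6.67)²/6.67 + (5−13.33)²/13.33 + (15−6.67)²/6.67 = 38.7450
df = 3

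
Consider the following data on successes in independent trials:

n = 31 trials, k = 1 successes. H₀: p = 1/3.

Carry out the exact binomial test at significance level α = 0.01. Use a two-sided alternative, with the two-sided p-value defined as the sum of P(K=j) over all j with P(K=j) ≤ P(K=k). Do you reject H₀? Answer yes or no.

reject H₀: yes

Exact binomial: n=31, k=1, p₀=1/3=0.3333
P(X=j) = C(n,j)·p₀^j·(1−p₀)^(n−j); p = Σ P(X=j) over j with P(X=j) ≤ P(X=1)
p-value (two-sided) = 0.00008
At α=0.01: p < α → reject H₀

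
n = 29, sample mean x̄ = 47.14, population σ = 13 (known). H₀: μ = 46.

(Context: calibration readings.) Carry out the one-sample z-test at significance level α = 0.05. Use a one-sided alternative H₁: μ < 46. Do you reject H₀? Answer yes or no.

SE = σ/√n = 13/√29 = 2.4140
z = (x̄−μ₀)/SE = (47.14−46)/2.4140 = 0.4722
p-value (one-sided, H₁ less) = 0.68162
At α=0.05: p ≥ α → fail to reject H₀

reject H₀: no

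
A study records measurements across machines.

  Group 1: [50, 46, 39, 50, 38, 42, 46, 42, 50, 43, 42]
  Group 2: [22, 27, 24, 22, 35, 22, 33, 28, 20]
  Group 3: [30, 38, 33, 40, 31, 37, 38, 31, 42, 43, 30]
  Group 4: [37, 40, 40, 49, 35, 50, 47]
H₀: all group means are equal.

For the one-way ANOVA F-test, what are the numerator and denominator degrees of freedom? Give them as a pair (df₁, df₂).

k = 4 groups, N = 38 total
df = (k−1, N−k) = (4−1, 38−4) = (3, 34)

degrees of freedom = [3, 34]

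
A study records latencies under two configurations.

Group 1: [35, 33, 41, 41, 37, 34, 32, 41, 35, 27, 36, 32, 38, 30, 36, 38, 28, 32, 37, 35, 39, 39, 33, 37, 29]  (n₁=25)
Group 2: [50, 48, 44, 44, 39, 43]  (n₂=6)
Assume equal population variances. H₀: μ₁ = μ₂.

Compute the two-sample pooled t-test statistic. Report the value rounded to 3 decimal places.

test statistic = -5.355

x̄₁=35.000, s₁=3.990, n₁=25
x̄₂=44.667, s₂=3.882, n₂=6
s_p² = [24·3.990² + 5·3.882²]/29 = 15.7701
SE = √(s_p²·(1/25+1/6)) = 1.8053
t = (35.000−44.667)/1.8053 = -5.3546
df = 29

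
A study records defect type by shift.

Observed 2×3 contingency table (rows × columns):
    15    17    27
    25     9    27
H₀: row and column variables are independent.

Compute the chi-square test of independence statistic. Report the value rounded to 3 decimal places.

Row totals [59, 61], col totals [40, 26, 54], n=120
χ² = (15−19.67)²/19.67 + (17−12.78)²/12.78 + (27−26.55)²/26.55 + (25−20.33)²/20.33 + (9−13.22)²/13.22 + (27−27.45)²/27.45 = 4.9296
df = 2

test statistic = 4.930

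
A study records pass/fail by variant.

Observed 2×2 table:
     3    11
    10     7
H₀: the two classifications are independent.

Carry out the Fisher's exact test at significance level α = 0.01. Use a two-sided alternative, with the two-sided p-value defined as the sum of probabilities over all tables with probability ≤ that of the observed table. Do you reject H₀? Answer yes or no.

Margins: r₁=14, r₂=17, c₁=13, c₂=18, n=31
p_obs = C(14,3)·C(17,10)/C(31,13); sum pmf over tables with pmf ≤ p_obs
p-value (two-sided) = 0.06686
At α=0.01: p ≥ α → fail to reject H₀

reject H₀: no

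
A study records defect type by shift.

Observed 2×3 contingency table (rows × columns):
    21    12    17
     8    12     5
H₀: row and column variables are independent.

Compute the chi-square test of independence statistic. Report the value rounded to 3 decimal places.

test statistic = 4.545

Row totals [50, 25], col totals [29, 24, 22], n=75
χ² = (21−19.33)²/19.33 + (12−16.00)²/16.00 + (17−14.67)²/14.67 + (8−9.67)²/9.67 + (12−8.00)²/8.00 + (5−7.33)²/7.33 = 4.5447
df = 2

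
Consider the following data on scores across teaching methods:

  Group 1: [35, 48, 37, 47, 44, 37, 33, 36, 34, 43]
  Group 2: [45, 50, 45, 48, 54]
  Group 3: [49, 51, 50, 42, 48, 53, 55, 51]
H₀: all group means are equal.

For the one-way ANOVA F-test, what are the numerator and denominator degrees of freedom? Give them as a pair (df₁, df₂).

degrees of freedom = [2, 20]

k = 3 groups, N = 23 total
df = (k−1, N−k) = (3−1, 23−3) = (2, 20)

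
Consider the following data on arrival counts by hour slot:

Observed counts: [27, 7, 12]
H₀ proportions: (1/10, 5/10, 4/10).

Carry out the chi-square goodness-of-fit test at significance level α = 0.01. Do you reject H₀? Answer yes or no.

n = 46; E_i = n·p_i = [4.60, 23.00, 18.40]
χ² = (27−4.60)²/4.60 + (7−23.00)²/23.00 + (12−18.40)²/18.40 = 122.4348
df = 2
p-value (upper-tail) = 0.00000
At α=0.01: p < α → reject H₀

reject H₀: yes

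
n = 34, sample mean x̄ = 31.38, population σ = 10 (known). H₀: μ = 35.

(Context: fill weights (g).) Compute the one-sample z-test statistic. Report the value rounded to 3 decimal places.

test statistic = -2.111

SE = σ/√n = 10/√34 = 1.7150
z = (x̄−μ₀)/SE = (31.38−35)/1.7150 = -2.1108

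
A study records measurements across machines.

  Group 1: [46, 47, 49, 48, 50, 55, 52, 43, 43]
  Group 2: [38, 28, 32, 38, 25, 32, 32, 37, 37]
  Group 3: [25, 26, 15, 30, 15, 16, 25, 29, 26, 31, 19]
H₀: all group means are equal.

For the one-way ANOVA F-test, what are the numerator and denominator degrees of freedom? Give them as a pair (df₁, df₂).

degrees of freedom = [2, 26]

k = 3 groups, N = 29 total
df = (k−1, N−k) = (3−1, 29−3) = (2, 26)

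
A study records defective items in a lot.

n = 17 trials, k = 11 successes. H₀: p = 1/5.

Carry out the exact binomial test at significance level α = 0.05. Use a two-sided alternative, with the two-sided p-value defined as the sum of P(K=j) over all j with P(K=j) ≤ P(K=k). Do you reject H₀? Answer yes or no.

Exact binomial: n=17, k=11, p₀=1/5=0.2000
P(X=j) = C(n,j)·p₀^j·(1−p₀)^(n−j); p = Σ P(X=j) over j with P(X=j) ≤ P(X=11)
p-value (two-sided) = 0.00008
At α=0.05: p < α → reject H₀

reject H₀: yes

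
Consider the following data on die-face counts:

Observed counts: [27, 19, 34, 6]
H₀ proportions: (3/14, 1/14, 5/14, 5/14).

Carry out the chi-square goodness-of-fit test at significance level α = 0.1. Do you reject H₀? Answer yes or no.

reject H₀: yes

n = 86; E_i = n·p_i = [18.43, 6.14, 30.71, 30.71]
χ² = (27−18.43)²/18.43 + (19−6.14)²/6.14 + (34−30.71)²/30.71 + (6−30.71)²/30.71 = 51.1349
df = 3
p-value (upper-tail) = 0.00000
At α=0.1: p < α → reject H₀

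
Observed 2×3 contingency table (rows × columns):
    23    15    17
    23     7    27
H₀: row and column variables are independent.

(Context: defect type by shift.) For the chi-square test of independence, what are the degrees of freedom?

degrees of freedom = 2

df = (r−1)(c−1) = (2−1)·(3−1) = 2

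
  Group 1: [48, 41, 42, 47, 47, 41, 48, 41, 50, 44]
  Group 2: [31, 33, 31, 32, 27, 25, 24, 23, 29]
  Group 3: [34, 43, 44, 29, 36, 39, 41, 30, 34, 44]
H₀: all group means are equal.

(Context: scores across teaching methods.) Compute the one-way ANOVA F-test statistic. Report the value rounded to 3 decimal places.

test statistic = 33.600

Group means [44.90, 28.33, 37.40], grand mean 37.172
SSB = Σnᵢ(x̄ᵢ−x̄)² = 1300.838; SSW = ΣΣ(x−x̄ᵢ)² = 503.300
MSB = 1300.838/2 = 650.4190; MSW = 503.300/26 = 19.3577
F = MSB/MSW = 33.6000
df = (2, 26)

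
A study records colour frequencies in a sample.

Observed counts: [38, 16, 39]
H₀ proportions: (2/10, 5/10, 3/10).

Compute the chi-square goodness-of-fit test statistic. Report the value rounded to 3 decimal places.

test statistic = 44.656

n = 93; E_i = n·p_i = [18.60, 46.50, 27.90]
χ² = (38−18.60)²/18.60 + (16−46.50)²/46.50 + (39−27.90)²/27.90 = 44.6559
df = 2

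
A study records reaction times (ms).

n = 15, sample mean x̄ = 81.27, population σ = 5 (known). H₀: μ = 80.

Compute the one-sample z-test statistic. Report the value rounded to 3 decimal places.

test statistic = 0.984

SE = σ/√n = 5/√15 = 1.2910
z = (x̄−μ₀)/SE = (81.27−80)/1.2910 = 0.9837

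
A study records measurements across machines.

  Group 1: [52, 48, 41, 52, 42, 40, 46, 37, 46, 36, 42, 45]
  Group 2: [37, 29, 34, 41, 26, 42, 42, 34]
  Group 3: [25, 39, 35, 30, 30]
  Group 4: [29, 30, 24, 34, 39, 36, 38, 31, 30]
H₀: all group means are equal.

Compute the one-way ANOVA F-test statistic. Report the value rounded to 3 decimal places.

Group means [43.92, 35.62, 31.80, 32.33], grand mean 37.118
SSB = Σnᵢ(x̄ᵢ−x̄)² = 919.938; SSW = ΣΣ(x−x̄ᵢ)² = 853.592
MSB = 919.938/3 = 306.6459; MSW = 853.592/30 = 28.4531
F = MSB/MSW = 10.7773
df = (3, 30)

test statistic = 10.777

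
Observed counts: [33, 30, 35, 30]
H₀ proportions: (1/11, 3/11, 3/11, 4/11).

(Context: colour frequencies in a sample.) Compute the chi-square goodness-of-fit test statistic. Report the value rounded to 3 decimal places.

test statistic = 45.794

n = 128; E_i = n·p_i = [11.64, 34.91, 34.91, 46.55]
χ² = (33−11.64)²/11.64 + (30−34.91)²/34.91 + (35−34.91)²/34.91 + (30−46.55)²/46.55 = 45.7943
df = 3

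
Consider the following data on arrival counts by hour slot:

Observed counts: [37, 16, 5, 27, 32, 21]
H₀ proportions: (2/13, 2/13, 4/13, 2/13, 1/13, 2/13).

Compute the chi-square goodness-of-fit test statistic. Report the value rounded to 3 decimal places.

test statistic = 90.701

n = 138; E_i = n·p_i = [21.23, 21.23, 42.46, 21.23, 10.62, 21.23]
χ² = (37−21.23)²/21.23 + (16−21.23)²/21.23 + (5−42.46)²/42.46 + (27−21.23)²/21.23 + (32−10.62)²/10.62 + (21−21.23)²/21.23 = 90.7011
df = 5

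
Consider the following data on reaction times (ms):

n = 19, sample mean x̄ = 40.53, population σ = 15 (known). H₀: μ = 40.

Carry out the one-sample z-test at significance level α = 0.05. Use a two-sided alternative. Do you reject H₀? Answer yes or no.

reject H₀: no

SE = σ/√n = 15/√19 = 3.4412
z = (x̄−μ₀)/SE = (40.53−40)/3.4412 = 0.1540
p-value (two-sided) = 0.87760
At α=0.05: p ≥ α → fail to reject H₀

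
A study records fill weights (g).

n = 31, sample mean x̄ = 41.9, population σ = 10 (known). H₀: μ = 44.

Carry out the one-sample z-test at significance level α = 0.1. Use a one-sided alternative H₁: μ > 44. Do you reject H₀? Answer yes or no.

SE = σ/√n = 10/√31 = 1.7961
z = (x̄−μ₀)/SE = (41.9−44)/1.7961 = -1.1692
p-value (one-sided, H₁ greater) = 0.87884
At α=0.1: p ≥ α → fail to reject H₀

reject H₀: no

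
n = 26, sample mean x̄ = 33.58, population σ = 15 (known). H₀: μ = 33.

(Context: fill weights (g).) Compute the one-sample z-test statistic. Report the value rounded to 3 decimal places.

SE = σ/√n = 15/√26 = 2.9417
z = (x̄−μ₀)/SE = (33.58−33)/2.9417 = 0.1972

test statistic = 0.197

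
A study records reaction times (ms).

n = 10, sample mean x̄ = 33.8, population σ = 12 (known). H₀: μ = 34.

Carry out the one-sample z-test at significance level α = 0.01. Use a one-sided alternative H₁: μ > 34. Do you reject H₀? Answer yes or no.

SE = σ/√n = 12/√10 = 3.7947
z = (x̄−μ₀)/SE = (33.8−34)/3.7947 = -0.0527
p-value (one-sided, H₁ greater) = 0.52102
At α=0.01: p ≥ α → fail to reject H₀

reject H₀: no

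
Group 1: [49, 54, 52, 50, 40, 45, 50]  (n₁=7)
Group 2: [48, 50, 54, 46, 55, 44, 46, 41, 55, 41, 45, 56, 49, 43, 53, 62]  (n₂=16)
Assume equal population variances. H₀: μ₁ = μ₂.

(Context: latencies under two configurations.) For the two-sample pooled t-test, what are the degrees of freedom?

df = n₁ + n₂ − 2 = 7 + 16 − 2 = 21

degrees of freedom = 21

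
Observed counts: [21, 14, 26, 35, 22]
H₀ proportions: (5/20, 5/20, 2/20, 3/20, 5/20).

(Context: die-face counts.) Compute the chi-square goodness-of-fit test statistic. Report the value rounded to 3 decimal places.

test statistic = 46.497

n = 118; E_i = n·p_i = [29.50, 29.50, 11.80, 17.70, 29.50]
χ² = (21−29.50)²/29.50 + (14−29.50)²/29.50 + (26−11.80)²/11.80 + (35−17.70)²/17.70 + (22−29.50)²/29.50 = 46.4972
df = 4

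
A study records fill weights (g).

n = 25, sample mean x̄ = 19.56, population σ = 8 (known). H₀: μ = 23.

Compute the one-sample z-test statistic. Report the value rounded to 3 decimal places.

SE = σ/√n = 8/√25 = 1.6000
z = (x̄−μ₀)/SE = (19.56−23)/1.6000 = -2.1500

test statistic = -2.150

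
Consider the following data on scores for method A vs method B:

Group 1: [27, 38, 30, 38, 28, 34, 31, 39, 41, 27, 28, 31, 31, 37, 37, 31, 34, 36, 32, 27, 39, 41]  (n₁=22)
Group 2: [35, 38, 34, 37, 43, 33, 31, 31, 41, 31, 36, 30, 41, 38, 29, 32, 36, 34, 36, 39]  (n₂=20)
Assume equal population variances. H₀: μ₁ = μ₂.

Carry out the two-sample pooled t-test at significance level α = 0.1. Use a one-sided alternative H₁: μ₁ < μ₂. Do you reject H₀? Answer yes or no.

x̄₁=33.500, s₁=4.738, n₁=22
x̄₂=35.250, s₂=3.972, n₂=20
s_p² = [21·4.738² + 19·3.972²]/40 = 19.2813
SE = √(s_p²·(1/22+1/20)) = 1.3566
t = (33.500−35.250)/1.3566 = -1.2899
df = 40
p-value (one-sided, H₁ less) = 0.10224
At α=0.1: p ≥ α → fail to reject H₀

reject H₀: no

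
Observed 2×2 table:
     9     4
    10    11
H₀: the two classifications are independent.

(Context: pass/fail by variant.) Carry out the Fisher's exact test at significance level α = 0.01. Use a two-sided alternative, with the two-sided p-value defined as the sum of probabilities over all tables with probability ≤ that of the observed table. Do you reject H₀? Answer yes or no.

reject H₀: no

Margins: r₁=13, r₂=21, c₁=19, c₂=15, n=34
p_obs = C(13,9)·C(21,10)/C(34,19); sum pmf over tables with pmf ≤ p_obs
p-value (two-sided) = 0.29551
At α=0.01: p ≥ α → fail to reject H₀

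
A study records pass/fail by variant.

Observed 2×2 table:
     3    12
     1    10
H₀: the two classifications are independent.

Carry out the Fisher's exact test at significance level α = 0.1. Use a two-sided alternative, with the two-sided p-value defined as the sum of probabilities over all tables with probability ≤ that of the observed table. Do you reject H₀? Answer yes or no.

reject H₀: no

Margins: r₁=15, r₂=11, c₁=4, c₂=22, n=26
p_obs = C(15,3)·C(11,1)/C(26,4); sum pmf over tables with pmf ≤ p_obs
p-value (two-sided) = 0.61371
At α=0.1: p ≥ α → fail to reject H₀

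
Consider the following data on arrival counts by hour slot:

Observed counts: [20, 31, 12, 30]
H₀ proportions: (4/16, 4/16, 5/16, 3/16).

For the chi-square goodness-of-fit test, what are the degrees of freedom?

df = k − 1 = 4 − 1 = 3

degrees of freedom = 3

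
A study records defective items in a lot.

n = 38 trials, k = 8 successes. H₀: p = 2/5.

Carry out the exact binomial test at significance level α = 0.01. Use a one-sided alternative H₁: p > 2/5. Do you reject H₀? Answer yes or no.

Exact binomial: n=38, k=8, p₀=2/5=0.4000
P(X≥8) from Σ C(n,i)·p₀^i·(1−p₀)^(n−i)
p-value (one-sided, H₁ greater) = 0.99605
At α=0.01: p ≥ α → fail to reject H₀

reject H₀: no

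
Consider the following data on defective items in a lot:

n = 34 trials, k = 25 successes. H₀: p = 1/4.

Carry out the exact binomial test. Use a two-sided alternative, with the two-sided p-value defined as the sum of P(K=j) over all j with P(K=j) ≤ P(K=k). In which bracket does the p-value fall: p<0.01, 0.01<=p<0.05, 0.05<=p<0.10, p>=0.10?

p-value bracket: p<0.01

Exact binomial: n=34, k=25, p₀=1/4=0.2500
P(X=j) = C(n,j)·p₀^j·(1−p₀)^(n−j); p = Σ P(X=j) over j with P(X=j) ≤ P(X=25)
p-value (two-sided) = 0.00000
→ bracket: p<0.01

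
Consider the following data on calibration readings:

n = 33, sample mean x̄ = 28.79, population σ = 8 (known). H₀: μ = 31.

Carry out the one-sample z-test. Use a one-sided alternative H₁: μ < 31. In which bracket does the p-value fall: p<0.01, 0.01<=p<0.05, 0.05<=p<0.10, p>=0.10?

SE = σ/√n = 8/√33 = 1.3926
z = (x̄−μ₀)/SE = (28.79−31)/1.3926 = -1.5869
p-value (one-sided, H₁ less) = 0.05626
→ bracket: 0.05<=p<0.10

p-value bracket: 0.05<=p<0.10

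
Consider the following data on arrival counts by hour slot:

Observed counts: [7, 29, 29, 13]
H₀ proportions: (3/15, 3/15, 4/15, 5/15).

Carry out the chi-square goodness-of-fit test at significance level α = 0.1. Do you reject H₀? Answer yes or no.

reject H₀: yes

n = 78; E_i = n·p_i = [15.60, 15.60, 20.80, 26.00]
χ² = (7−15.60)²/15.60 + (29−15.60)²/15.60 + (29−20.80)²/20.80 + (13−26.00)²/26.00 = 25.9840
df = 3
p-value (upper-tail) = 0.00001
At α=0.1: p < α → reject H₀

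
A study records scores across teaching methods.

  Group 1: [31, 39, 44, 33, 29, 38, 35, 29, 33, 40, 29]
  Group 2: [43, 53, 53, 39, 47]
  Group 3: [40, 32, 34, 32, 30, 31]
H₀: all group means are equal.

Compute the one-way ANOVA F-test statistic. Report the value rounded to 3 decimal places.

Group means [34.55, 47.00, 33.17], grand mean 37.000
SSB = Σnᵢ(x̄ᵢ−x̄)² = 654.439; SSW = ΣΣ(x−x̄ᵢ)² = 477.561
MSB = 654.439/2 = 327.2197; MSW = 477.561/19 = 25.1348
F = MSB/MSW = 13.0186
df = (2, 19)

test statistic = 13.019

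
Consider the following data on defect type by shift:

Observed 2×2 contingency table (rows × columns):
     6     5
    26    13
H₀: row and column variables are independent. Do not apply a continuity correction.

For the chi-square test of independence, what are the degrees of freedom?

degrees of freedom = 1

df = (r−1)(c−1) = (2−1)·(2−1) = 1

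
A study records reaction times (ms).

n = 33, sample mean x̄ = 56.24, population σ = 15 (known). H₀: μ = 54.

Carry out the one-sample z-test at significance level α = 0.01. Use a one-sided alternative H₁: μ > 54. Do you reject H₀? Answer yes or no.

SE = σ/√n = 15/√33 = 2.6112
z = (x̄−μ₀)/SE = (56.24−54)/2.6112 = 0.8579
p-value (one-sided, H₁ greater) = 0.19549
At α=0.01: p ≥ α → fail to reject H₀

reject H₀: no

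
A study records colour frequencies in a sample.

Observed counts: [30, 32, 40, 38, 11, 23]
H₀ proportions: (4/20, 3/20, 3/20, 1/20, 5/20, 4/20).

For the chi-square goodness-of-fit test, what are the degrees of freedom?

degrees of freedom = 5

df = k − 1 = 6 − 1 = 5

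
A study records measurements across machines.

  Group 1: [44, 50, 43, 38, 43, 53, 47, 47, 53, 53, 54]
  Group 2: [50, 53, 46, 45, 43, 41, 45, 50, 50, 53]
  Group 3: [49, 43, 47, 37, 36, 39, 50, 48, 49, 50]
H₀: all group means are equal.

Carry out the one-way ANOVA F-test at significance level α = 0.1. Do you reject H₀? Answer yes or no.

reject H₀: no

Group means [47.73, 47.60, 44.80], grand mean 46.742
SSB = Σnᵢ(x̄ᵢ−x̄)² = 55.754; SSW = ΣΣ(x−x̄ᵢ)² = 718.182
MSB = 55.754/2 = 27.8768; MSW = 718.182/28 = 25.6494
F = MSB/MSW = 1.0868
df = (2, 28)
p-value (upper-tail) = 0.35109
At α=0.1: p ≥ α → fail to reject H₀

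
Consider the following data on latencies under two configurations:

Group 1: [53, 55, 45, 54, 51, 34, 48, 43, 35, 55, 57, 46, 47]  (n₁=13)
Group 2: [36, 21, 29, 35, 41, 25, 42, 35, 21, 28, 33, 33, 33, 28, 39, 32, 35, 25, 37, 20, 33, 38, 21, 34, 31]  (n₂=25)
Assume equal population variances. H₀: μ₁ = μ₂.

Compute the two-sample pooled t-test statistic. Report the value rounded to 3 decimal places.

test statistic = 7.175

x̄₁=47.923, s₁=7.376, n₁=13
x̄₂=31.400, s₂=6.390, n₂=25
s_p² = [12·7.376² + 24·6.390²]/36 = 45.3590
SE = √(s_p²·(1/13+1/25)) = 2.3029
t = (47.923−31.400)/2.3029 = 7.1748
df = 36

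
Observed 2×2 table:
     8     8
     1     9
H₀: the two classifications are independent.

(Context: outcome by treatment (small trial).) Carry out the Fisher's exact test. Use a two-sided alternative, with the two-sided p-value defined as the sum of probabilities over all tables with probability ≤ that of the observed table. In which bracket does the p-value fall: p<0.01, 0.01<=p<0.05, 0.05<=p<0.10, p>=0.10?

p-value bracket: 0.05<=p<0.10

Margins: r₁=16, r₂=10, c₁=9, c₂=17, n=26
p_obs = C(16,8)·C(10,1)/C(26,9); sum pmf over tables with pmf ≤ p_obs
p-value (two-sided) = 0.08733
→ bracket: 0.05<=p<0.10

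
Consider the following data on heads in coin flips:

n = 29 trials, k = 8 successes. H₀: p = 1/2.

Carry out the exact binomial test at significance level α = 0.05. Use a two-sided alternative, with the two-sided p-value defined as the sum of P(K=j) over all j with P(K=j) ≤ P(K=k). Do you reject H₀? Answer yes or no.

reject H₀: yes

Exact binomial: n=29, k=8, p₀=1/2=0.5000
P(X=j) = C(n,j)·p₀^j·(1−p₀)^(n−j); p = Σ P(X=j) over j with P(X=j) ≤ P(X=8)
p-value (two-sided) = 0.02412
At α=0.05: p < α → reject H₀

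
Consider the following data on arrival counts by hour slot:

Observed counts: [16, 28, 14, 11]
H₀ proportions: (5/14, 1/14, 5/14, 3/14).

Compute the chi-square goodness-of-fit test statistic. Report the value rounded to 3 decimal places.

test statistic = 116.598

n = 69; E_i = n·p_i = [24.64, 4.93, 24.64, 14.79]
χ² = (16−24.64)²/24.64 + (28−4.93)²/4.93 + (14−24.64)²/24.64 + (11−14.79)²/14.79 = 116.5981
df = 3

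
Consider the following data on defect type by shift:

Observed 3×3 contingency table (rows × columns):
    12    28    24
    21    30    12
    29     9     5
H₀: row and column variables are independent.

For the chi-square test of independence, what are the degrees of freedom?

df = (r−1)(c−1) = (3−1)·(3−1) = 4

degrees of freedom = 4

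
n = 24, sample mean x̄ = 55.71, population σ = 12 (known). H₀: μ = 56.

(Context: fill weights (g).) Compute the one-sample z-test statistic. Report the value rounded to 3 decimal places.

SE = σ/√n = 12/√24 = 2.4495
z = (x̄−μ₀)/SE = (55.71−56)/2.4495 = -0.1184

test statistic = -0.118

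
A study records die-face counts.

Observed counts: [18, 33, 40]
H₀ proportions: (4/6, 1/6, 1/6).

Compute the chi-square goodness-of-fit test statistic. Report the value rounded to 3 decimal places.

n = 91; E_i = n·p_i = [60.67, 15.17, 15.17]
χ² = (18−60.67)²/60.67 + (33−15.17)²/15.17 + (40−15.17)²/15.17 = 91.6374
df = 2

test statistic = 91.637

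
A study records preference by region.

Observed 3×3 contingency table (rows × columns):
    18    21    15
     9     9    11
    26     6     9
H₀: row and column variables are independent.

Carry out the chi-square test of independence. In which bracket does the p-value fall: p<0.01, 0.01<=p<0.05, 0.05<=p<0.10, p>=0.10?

Row totals [54, 29, 41], col totals [53, 36, 35], n=124
χ² = (18−23.08)²/23.08 + (21−15.68)²/15.68 + (15−15.24)²/15.24 + (9−12.40)²/12.40 + (9−8.42)²/8.42 + (11−8.19)²/8.19 + (26−17.52)²/17.52 + (6−11.90)²/11.90 + (9−11.57)²/11.57 = 12.4660
df = 4
p-value (upper-tail) = 0.01420
→ bracket: 0.01<=p<0.05

p-value bracket: 0.01<=p<0.05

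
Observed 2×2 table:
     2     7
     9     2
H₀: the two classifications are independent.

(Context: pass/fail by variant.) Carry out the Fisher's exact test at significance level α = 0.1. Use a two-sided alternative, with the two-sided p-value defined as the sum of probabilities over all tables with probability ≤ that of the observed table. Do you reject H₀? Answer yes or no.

reject H₀: yes

Margins: r₁=9, r₂=11, c₁=11, c₂=9, n=20
p_obs = C(9,2)·C(11,9)/C(20,11); sum pmf over tables with pmf ≤ p_obs
p-value (two-sided) = 0.02155
At α=0.1: p < α → reject H₀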